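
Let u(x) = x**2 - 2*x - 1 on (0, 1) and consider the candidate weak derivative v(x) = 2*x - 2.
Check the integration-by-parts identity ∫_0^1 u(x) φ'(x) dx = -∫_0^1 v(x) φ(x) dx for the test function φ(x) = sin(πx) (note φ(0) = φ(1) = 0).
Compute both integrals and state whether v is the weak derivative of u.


LHS = 2/π, RHS = 2/π. Yes, v = u' weakly.

u(x) = x**2 - 2*x - 1, classical derivative u'(x) = 2*x - 2.
φ(x) = sin(πx), so φ'(x) = π*cos(π*x).
Note φ(0) = φ(1) = 0, so the boundary term u·φ vanishes.
LHS = ∫_0^1 u(x) φ'(x) dx = ∫_0^1 (π*x^2*cos(π*x) - 2*π*x*cos(π*x) - π*cos(π*x)) dx. Term by term:
  ∫_0^1 -π*cos(π*x) dx = 0;  ∫_0^1 π*x^2*cos(π*x) dx = -2/π;  ∫_0^1 -2*π*x*cos(π*x) dx = 4/π.
Sum: 0 − 2/π + 4/π = 2/π.
So LHS = 2/π.
∫_0^1 v(x) φ(x) dx = ∫_0^1 (2*x*sin(π*x) - 2*sin(π*x)) dx. Term by term:
  ∫_0^1 -2*sin(π*x) dx = -4/π;  ∫_0^1 2*x*sin(π*x) dx = 2/π.
Sum: -4/π + 2/π = -2/π.
So RHS = -∫_0^1 v(x) φ(x) dx = 2/π.
LHS = RHS, so the identity holds for this test φ.
Moreover u is smooth here and v(x) = u'(x) = 2*x - 2 pointwise, so the identity holds for every test function. Hence v is the weak derivative of u.


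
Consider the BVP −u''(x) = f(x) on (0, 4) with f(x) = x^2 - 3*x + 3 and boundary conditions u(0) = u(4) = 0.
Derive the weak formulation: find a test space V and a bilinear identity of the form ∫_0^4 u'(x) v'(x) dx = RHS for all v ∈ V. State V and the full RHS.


V = H^1_0(0, 4) (so v(0) = v(4) = 0); weak form: ∫_0^4 u'v' dx = ∫_0^4 (x^2 - 3*x + 3) v dx for all v ∈ V.

Multiply both sides by a test function v and integrate from 0 to 4:
  ∫_0^4 −u''(x) v(x) dx = ∫_0^4 f(x) v(x) dx.
Integrate the LHS by parts once:
  ∫_0^4 −u'' v dx = −[u'(x) v(x)]_0^4 + ∫_0^4 u'(x) v'(x) dx.
Thus ∫_0^4 u'(x) v'(x) dx = ∫_0^4 f(x) v(x) dx + [u'(x) v(x)]_0^4.
Choose V so that boundary terms are either known or forced to vanish.
u is Dirichlet: u(0) = u(4) = 0. Let V = H^1_0(0, 4); then v(0) = v(4) = 0, and [u' v]_0^4 = 0.
Weak formulation: find u (satisfying any essential BC) such that ∫_0^4 u'(x) v'(x) dx = ∫_0^4 f v dx for all v ∈ V.
Substituting f(x) = x^2 - 3*x + 3, the right-hand side is ∫_0^4 (x^2 - 3*x + 3) v dx.


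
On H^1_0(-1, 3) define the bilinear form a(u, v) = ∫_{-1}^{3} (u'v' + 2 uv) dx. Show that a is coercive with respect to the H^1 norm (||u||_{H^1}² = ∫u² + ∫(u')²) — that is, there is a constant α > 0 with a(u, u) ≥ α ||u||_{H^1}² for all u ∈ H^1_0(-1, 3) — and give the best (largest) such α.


α = 1

Coercivity of a(·,·) on H^1_0(-1, 3) means a(u, u) ≥ α ||u||_{H^1}² for every u ∈ H^1_0.
The interval has length L = 4, and Poincaré/coercivity depend only on L. Here a(u, u) = ∫(u')² + (2)·∫u².
Here c = 2 ≥ 1, so a(u,u) = ∫(u')² + c∫u² ≥ ∫(u')² + ∫u² = ||u||_{H^1}², i.e. α = 1 works. No larger α is possible: a(u,u) ≥ α||u||_{H^1}² means (1−α)∫(u')² ≥ (α−c)∫u², and for the modes u_n = sin(nπ(x−x₀)/L) (x₀ the left endpoint) one has ∫u_n²/∫(u_n')² = (L/(nπ))² → 0, so a(u_n,u_n)/||u_n||_{H^1}² → 1. Hence the optimal constant is α = 1.
Therefore α = 1.


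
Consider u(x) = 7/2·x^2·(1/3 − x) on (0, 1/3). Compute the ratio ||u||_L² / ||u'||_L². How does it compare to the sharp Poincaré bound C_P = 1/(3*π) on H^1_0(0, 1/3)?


||u||_L² / ||u'||_L² = sqrt(14)/42 < C_P = 1/(3*π).

u(x) = 7/2·x^2·(1/3 − x), so u'(x) = 7*x*(2 - 9*x)/6.
u(x) = 7/2·x^2·(1/3 − x) vanishes at x = 0 and x = 1/3, so u ∈ H^1_0(0, 1/3). Differentiate via the product rule and integrate the resulting polynomials term by term.
  ∫_0^1/3 u² dx = ∫_0^1/3 (49*x^6/4 - 49*x^5/6 + 49*x^4/36) dx. Term by term:
    ∫_0^1/3 49*x^6/4 dx = 7/8748;  ∫_0^1/3 -49*x^5/6 dx = -49/26244;  ∫_0^1/3 49*x^4/36 dx = 49/43740.
  Sum: 7/8748 − 49/26244 + 49/43740 = 7/131220.
  ∫_0^1/3 (u')² dx = ∫_0^1/3 (441*x^4/4 - 49*x^3 + 49*x^2/9) dx. Term by term:
    ∫_0^1/3 441*x^4/4 dx = 49/540;  ∫_0^1/3 -49*x^3 dx = -49/324;  ∫_0^1/3 49*x^2/9 dx = 49/729.
  Sum: 49/540 − 49/324 + 49/729 = 49/7290.
∫_0^1/3 u² dx = 7/131220, so ||u||_L² = sqrt(35)/810.
∫_0^1/3 (u')² dx = 49/7290, so ||u'||_L² = 7*sqrt(10)/270.
Ratio ||u||_L² / ||u'||_L² = sqrt(14)/42.
Sharp Poincaré constant on H^1_0(0, 1/3) is C_P = L/π = 1/(3*π), achieved by sin(3*π·x).
A polynomial bump cannot attain the sharp Poincaré constant (only the first sine eigenfunction does), so the ratio is strictly less than C_P, consistent with ||u||_L² ≤ C_P ||u'||_L².


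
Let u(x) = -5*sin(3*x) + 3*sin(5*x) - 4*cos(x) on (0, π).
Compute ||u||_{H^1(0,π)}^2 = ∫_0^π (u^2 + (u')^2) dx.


||u||_{H^1(0,π)}^2 = 258*π

u'(x) = 4*sin(x) - 15*cos(3*x) + 15*cos(5*x).
Expand u² and (u')² and integrate term by term on (0, π), using: for integers n ≥ 1, ∫_0^π sin²(nx) dx = ∫_0^π cos²(nx) dx = π/2; for n ≠ n', ∫_0^π sin(nx)sin(n'x) dx = ∫_0^π cos(nx)cos(n'x) dx = 0; and by product-to-sum, ∫_0^π sin(nx)cos(n'x) dx = ½∫_0^π [sin((n+n')x) + sin((n−n')x)] dx, which is 0 when n+n' is even and 2n/(n²−n'²) when n+n' is odd (it need not vanish on (0, π)).
  u² squared terms: (-5)²·∫sin(3x)² dx = 25·π/2 = 25*π/2;  (-4)²·∫cos(x)² dx = 16·π/2 = 8*π;  (3)²·∫sin(5x)² dx = 9·π/2 = 9*π/2.
  u² cross terms: 2·(-5)·(-4)·∫sin(3x)·cos(x) dx = 40·(0) = 0;  2·(-5)·(3)·∫sin(3x)·sin(5x) dx = -30·(0) = 0;  2·(-4)·(3)·∫cos(x)·sin(5x) dx = -24·(0) = 0.
  So ∫_0^π u² dx = 25*π/2 + 8*π + 9*π/2 + 0 + 0 + 0 = 25*π.
  (u')² squared terms: (-15)²·∫cos(3x)² dx = 225·π/2 = 225*π/2;  (4)²·∫sin(x)² dx = 16·π/2 = 8*π;  (15)²·∫cos(5x)² dx = 225·π/2 = 225*π/2.
  (u')² cross terms: 2·(-15)·(4)·∫cos(3x)·sin(x) dx = -120·(0) = 0;  2·(-15)·(15)·∫cos(3x)·cos(5x) dx = -450·(0) = 0;  2·(4)·(15)·∫sin(x)·cos(5x) dx = 120·(0) = 0.
  So ∫_0^π (u')² dx = 225*π/2 + 8*π + 225*π/2 + 0 + 0 + 0 = 233*π.
||u||_{H^1}^2 = (25*π) + (233*π) = 258*π.


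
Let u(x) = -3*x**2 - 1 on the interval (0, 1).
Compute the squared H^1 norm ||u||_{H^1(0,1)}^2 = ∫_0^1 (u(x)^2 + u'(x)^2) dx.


||u||_{H^1}^2 = 84/5

The H^1 norm (squared) on an interval (0, L) is
  ||u||_{H^1}^2 = ∫_0^L u(x)^2 dx + ∫_0^L u'(x)^2 dx.
Compute u'(x) = -6*x.
Then u(x)^2 = 9*x**4 + 6*x**2 + 1 and u'(x)^2 = 36*x**2.
Integrate each monomial from 0 to 1 using ∫_0^1 c·x^n dx = c·1^(n+1)/(n+1):
  ∫_0^1 u(x)^2 dx = ∫_0^1 (9*x^4 + 6*x^2 + 1) dx. Term by term:
    ∫_0^1 9*x^4 dx = 9/5;  ∫_0^1 6*x^2 dx = 2;  ∫_0^1 1 dx = 1.
  Sum: 9/5 + 2 + 1 = 24/5.
  ∫_0^1 u'(x)^2 dx = ∫_0^1 (36*x^2) dx. Term by term:
    ∫_0^1 36*x^2 dx = 12.
Adding: ||u||_{H^1}^2 = 24/5 + 12 = 84/5.


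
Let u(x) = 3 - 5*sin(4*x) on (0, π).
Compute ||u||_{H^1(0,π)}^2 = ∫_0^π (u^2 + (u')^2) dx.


||u||_{H^1(0,π)}^2 = 443*π/2

u'(x) = -20*cos(4*x).
Expand u² and (u')² and integrate term by term on (0, π), using: for integers n ≥ 1, ∫_0^π sin²(nx) dx = ∫_0^π cos²(nx) dx = π/2; for n ≠ n', ∫_0^π sin(nx)sin(n'x) dx = ∫_0^π cos(nx)cos(n'x) dx = 0; and by product-to-sum, ∫_0^π sin(nx)cos(n'x) dx = ½∫_0^π [sin((n+n')x) + sin((n−n')x)] dx, which is 0 when n+n' is even and 2n/(n²−n'²) when n+n' is odd (it need not vanish on (0, π)). For the constant mode: ∫_0^π 1 dx = π, ∫_0^π cos(nx) dx = 0, ∫_0^π sin(nx) dx = (1−(−1)^n)/n.
  u² squared terms: (3)²·∫1 dx = 9·π = 9*π;  (-5)²·∫sin(4x)² dx = 25·π/2 = 25*π/2.
  u² cross terms: 2·(3)·(-5)·∫1·sin(4x) dx = -30·(0) = 0.
  So ∫_0^π u² dx = 9*π + 25*π/2 + 0 = 43*π/2.
  (u')² squared terms: (-20)²·∫cos(4x)² dx = 400·π/2 = 200*π.
  So ∫_0^π (u')² dx = 200*π.
||u||_{H^1}^2 = (43*π/2) + (200*π) = 443*π/2.


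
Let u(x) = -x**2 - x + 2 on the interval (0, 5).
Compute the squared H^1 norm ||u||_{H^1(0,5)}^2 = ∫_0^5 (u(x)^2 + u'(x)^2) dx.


||u||_{H^1}^2 = 6025/6

The H^1 norm (squared) on an interval (0, L) is
  ||u||_{H^1}^2 = ∫_0^L u(x)^2 dx + ∫_0^L u'(x)^2 dx.
Compute u'(x) = -2*x - 1.
Then u(x)^2 = x**4 + 2*x**3 - 3*x**2 - 4*x + 4 and u'(x)^2 = 4*x**2 + 4*x + 1.
Integrate each monomial from 0 to 5 using ∫_0^5 c·x^n dx = c·5^(n+1)/(n+1):
  ∫_0^5 u(x)^2 dx = ∫_0^5 (x^4 + 2*x^3 - 3*x^2 - 4*x + 4) dx. Term by term:
    ∫_0^5 x^4 dx = 625;  ∫_0^5 2*x^3 dx = 625/2;  ∫_0^5 -3*x^2 dx = -125;
    ∫_0^5 -4*x dx = -50;  ∫_0^5 4 dx = 20.
  Sum: 625 + 625/2 − 125 − 50 + 20 = 1565/2.
  ∫_0^5 u'(x)^2 dx = ∫_0^5 (4*x^2 + 4*x + 1) dx. Term by term:
    ∫_0^5 4*x^2 dx = 500/3;  ∫_0^5 4*x dx = 50;  ∫_0^5 1 dx = 5.
  Sum: 500/3 + 50 + 5 = 665/3.
Adding: ||u||_{H^1}^2 = 1565/2 + 665/3 = 6025/6.


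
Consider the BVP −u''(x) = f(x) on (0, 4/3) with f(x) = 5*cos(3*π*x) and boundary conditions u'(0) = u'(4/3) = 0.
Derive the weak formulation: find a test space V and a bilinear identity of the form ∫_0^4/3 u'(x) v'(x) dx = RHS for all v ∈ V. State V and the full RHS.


V = H^1(0, 4/3) (no boundary constraint on v; u is determined up to an additive constant); weak form: ∫_0^4/3 u'v' dx = ∫_0^4/3 (5*cos(3*π*x)) v dx for all v ∈ V.

Multiply both sides by a test function v and integrate from 0 to 4/3:
  ∫_0^4/3 −u''(x) v(x) dx = ∫_0^4/3 f(x) v(x) dx.
Integrate the LHS by parts once:
  ∫_0^4/3 −u'' v dx = −[u'(x) v(x)]_0^4/3 + ∫_0^4/3 u'(x) v'(x) dx.
Thus ∫_0^4/3 u'(x) v'(x) dx = ∫_0^4/3 f(x) v(x) dx + [u'(x) v(x)]_0^4/3.
Choose V so that boundary terms are either known or forced to vanish.
u has homogeneous Neumann: u'(0) = u'(4/3) = 0. So [u' v]_0^4/3 = 0·v(4/3) − 0·v(0) = 0 for any v; take V = H^1(0, 4/3).
Weak formulation: find u (satisfying any essential BC) such that ∫_0^4/3 u'(x) v'(x) dx = ∫_0^4/3 f v dx for all v ∈ V (homogeneous Neumann, so boundary terms vanish).
Substituting f(x) = 5*cos(3*π*x), the right-hand side is ∫_0^4/3 (5*cos(3*π*x)) v dx.
Compatibility check (pure Neumann): taking v ≡ 1 ∈ V gives 0 = ∫_0^4/3 f dx + (0) − (0), i.e. ∫_0^4/3 f dx must equal u'(0) − u'(4/3) = 0. Indeed ∫_0^4/3 (5*cos(3*π*x)) dx = 0, so the data are compatible. The solution is then unique only up to an additive constant (fix it e.g. by requiring ∫_0^4/3 u dx = 0).


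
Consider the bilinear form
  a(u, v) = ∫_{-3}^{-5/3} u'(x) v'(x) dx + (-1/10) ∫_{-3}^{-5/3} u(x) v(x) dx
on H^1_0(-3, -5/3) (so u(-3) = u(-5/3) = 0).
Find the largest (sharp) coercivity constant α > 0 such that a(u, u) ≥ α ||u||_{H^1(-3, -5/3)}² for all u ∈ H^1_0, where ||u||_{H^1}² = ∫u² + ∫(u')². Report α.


α = (-8 + 45*π^2)/(5*(16 + 9*π^2))

Coercivity of a(·,·) on H^1_0(-3, -5/3) means a(u, u) ≥ α ||u||_{H^1}² for every u ∈ H^1_0.
The interval has length L = 4/3, and Poincaré/coercivity depend only on L. Here a(u, u) = ∫(u')² + (-1/10)·∫u².
Here c = -1/10 < 0 with |c| < (π/L)² = 9*π^2/16, so coercivity still holds. The condition a(u,u) ≥ α||u||_{H^1}² reads (1−α)∫(u')² ≥ (α−c)∫u². Any admissible α is ≤ 1 (rapidly oscillating u have ∫u²/∫(u')² → 0), and α = 1 would force 0 ≥ (1−c)∫u², impossible since c < 1; so 1−α > 0. By the sharp Poincaré inequality on H^1_0 of an interval of length L, ∫(u')² ≥ (π/L)²∫u² with equality for the first sine mode sin(π(x−x₀)/L) (x₀ the left endpoint), so the inequality holds for all u iff (1−α)(π/L)² ≥ α − c, i.e. α ≤ ((π/L)² + c)/((π/L)² + 1) = (1 + c(L/π)²)/(1 + (L/π)²). (Direct route, valid since c ≤ 0: Poincaré gives c∫u² ≥ c(L/π)²∫(u')², so a(u,u) ≥ (1 + c(L/π)²)∫(u')², while ||u||_{H^1}² ≤ (1 + (L/π)²)∫(u')²; dividing yields the same α.) With (π/L)² = 9*π^2/16 and c = -1/10, the largest admissible constant is α = ((π/L)² + c)/((π/L)² + 1).
Simplifying, α = (-8 + 45*π^2)/(5*(16 + 9*π^2)).


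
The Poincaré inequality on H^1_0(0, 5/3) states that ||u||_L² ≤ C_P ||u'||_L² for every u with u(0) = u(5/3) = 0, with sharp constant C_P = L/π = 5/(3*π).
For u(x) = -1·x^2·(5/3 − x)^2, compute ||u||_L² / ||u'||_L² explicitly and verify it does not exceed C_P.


||u||_L² / ||u'||_L² = 5*sqrt(3)/18 < C_P = 5/(3*π).

u(x) = -1·x^2·(5/3 − x)^2, so u'(x) = 2*x*(-18*x^2 + 45*x - 25)/9.
u(x) = -1·x^2·(5/3 − x)^2 vanishes at x = 0 and x = 5/3, so u ∈ H^1_0(0, 5/3). Differentiate via the product rule and integrate the resulting polynomials term by term.
  ∫_0^5/3 u² dx = ∫_0^5/3 (x^8 - 20*x^7/3 + 50*x^6/3 - 500*x^5/27 + 625*x^4/81) dx. Term by term:
    ∫_0^5/3 x^8 dx = 1953125/177147;  ∫_0^5/3 -20*x^7/3 dx = -1953125/39366;  ∫_0^5/3 50*x^6/3 dx = 3906250/45927;
    ∫_0^5/3 -500*x^5/27 dx = -3906250/59049;  ∫_0^5/3 625*x^4/81 dx = 390625/19683.
  Sum: 1953125/177147 − 1953125/39366 + 3906250/45927 − 3906250/59049 + 390625/19683 = 390625/2480058.
  ∫_0^5/3 (u')² dx = ∫_0^5/3 (16*x^6 - 80*x^5 + 1300*x^4/9 - 1000*x^3/9 + 2500*x^2/81) dx. Term by term:
    ∫_0^5/3 16*x^6 dx = 1250000/15309;  ∫_0^5/3 -80*x^5 dx = -625000/2187;  ∫_0^5/3 1300*x^4/9 dx = 812500/2187;
    ∫_0^5/3 -1000*x^3/9 dx = -156250/729;  ∫_0^5/3 2500*x^2/81 dx = 312500/6561.
  Sum: 1250000/15309 − 625000/2187 + 812500/2187 − 156250/729 + 312500/6561 = 31250/45927.
∫_0^5/3 u² dx = 390625/2480058, so ||u||_L² = 625*sqrt(42)/10206.
∫_0^5/3 (u')² dx = 31250/45927, so ||u'||_L² = 125*sqrt(14)/567.
Ratio ||u||_L² / ||u'||_L² = 5*sqrt(3)/18.
Sharp Poincaré constant on H^1_0(0, 5/3) is C_P = L/π = 5/(3*π), achieved by sin(3*π/5·x).
A polynomial bump cannot attain the sharp Poincaré constant (only the first sine eigenfunction does), so the ratio is strictly less than C_P, consistent with ||u||_L² ≤ C_P ||u'||_L².


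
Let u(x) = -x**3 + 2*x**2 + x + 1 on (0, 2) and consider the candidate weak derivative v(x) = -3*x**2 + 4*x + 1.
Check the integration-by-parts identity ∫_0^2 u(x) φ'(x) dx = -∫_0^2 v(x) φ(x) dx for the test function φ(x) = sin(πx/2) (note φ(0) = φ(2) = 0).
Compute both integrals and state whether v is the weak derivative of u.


LHS = -96/π^3 + 4/π, RHS = -96/π^3 + 4/π. Yes, v = u' weakly.

u(x) = -x**3 + 2*x**2 + x + 1, classical derivative u'(x) = -3*x**2 + 4*x + 1.
φ(x) = sin(πx/2), so φ'(x) = π*cos(π*x/2)/2.
Note φ(0) = φ(2) = 0, so the boundary term u·φ vanishes.
LHS = ∫_0^2 u(x) φ'(x) dx = ∫_0^2 (-π*x^3*cos(π*x/2)/2 + π*x^2*cos(π*x/2) + π*x*cos(π*x/2)/2 + π*cos(π*x/2)/2) dx. Term by term:
  ∫_0^2 π*cos(π*x/2)/2 dx = 0;  ∫_0^2 π*x^2*cos(π*x/2) dx = -16/π;  ∫_0^2 π*x*cos(π*x/2)/2 dx = -4/π;
  ∫_0^2 -π*x^3*cos(π*x/2)/2 dx = -96/π^3 + 24/π.
Sum: 0 − 16/π − 4/π + -96/π^3 + 24/π = -96/π^3 + 4/π.
So LHS = -96/π^3 + 4/π.
∫_0^2 v(x) φ(x) dx = ∫_0^2 (-3*x^2*sin(π*x/2) + 4*x*sin(π*x/2) + sin(π*x/2)) dx. Term by term:
  ∫_0^2 -3*x^2*sin(π*x/2) dx = -24/π + 96/π^3;  ∫_0^2 4*x*sin(π*x/2) dx = 16/π;  ∫_0^2 sin(π*x/2) dx = 4/π.
Sum: -24/π + 96/π^3 + 16/π + 4/π = -4/π + 96/π^3.
So RHS = -∫_0^2 v(x) φ(x) dx = -96/π^3 + 4/π.
LHS = RHS, so the identity holds for this test φ.
Moreover u is smooth here and v(x) = u'(x) = -3*x**2 + 4*x + 1 pointwise, so the identity holds for every test function. Hence v is the weak derivative of u.


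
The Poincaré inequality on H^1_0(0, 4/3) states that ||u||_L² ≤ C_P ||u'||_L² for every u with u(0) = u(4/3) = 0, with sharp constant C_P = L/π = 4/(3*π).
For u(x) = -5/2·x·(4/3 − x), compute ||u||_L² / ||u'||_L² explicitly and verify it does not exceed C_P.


||u||_L² / ||u'||_L² = 2*sqrt(10)/15 < C_P = 4/(3*π).

u(x) = -5/2·x·(4/3 − x), so u'(x) = 5*x - 10/3.
u(x) = -5/2·x·(4/3 − x) vanishes at x = 0 and x = 4/3, so u ∈ H^1_0(0, 4/3). Differentiate via the product rule and integrate the resulting polynomials term by term.
  ∫_0^4/3 u² dx = ∫_0^4/3 (25*x^4/4 - 50*x^3/3 + 100*x^2/9) dx. Term by term:
    ∫_0^4/3 25*x^4/4 dx = 1280/243;  ∫_0^4/3 -50*x^3/3 dx = -3200/243;  ∫_0^4/3 100*x^2/9 dx = 6400/729.
  Sum: 1280/243 − 3200/243 + 6400/729 = 640/729.
  ∫_0^4/3 (u')² dx = ∫_0^4/3 (25*x^2 - 100*x/3 + 100/9) dx. Term by term:
    ∫_0^4/3 25*x^2 dx = 1600/81;  ∫_0^4/3 -100*x/3 dx = -800/27;  ∫_0^4/3 100/9 dx = 400/27.
  Sum: 1600/81 − 800/27 + 400/27 = 400/81.
∫_0^4/3 u² dx = 640/729, so ||u||_L² = 8*sqrt(10)/27.
∫_0^4/3 (u')² dx = 400/81, so ||u'||_L² = 20/9.
Ratio ||u||_L² / ||u'||_L² = 2*sqrt(10)/15.
Sharp Poincaré constant on H^1_0(0, 4/3) is C_P = L/π = 4/(3*π), achieved by sin(3*π/4·x).
A polynomial bump cannot attain the sharp Poincaré constant (only the first sine eigenfunction does), so the ratio is strictly less than C_P, consistent with ||u||_L² ≤ C_P ||u'||_L².


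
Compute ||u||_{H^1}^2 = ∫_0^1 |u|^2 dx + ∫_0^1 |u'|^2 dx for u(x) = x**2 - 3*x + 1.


||u||_{H^1}^2 = 47/10

The H^1 norm (squared) on an interval (0, L) is
  ||u||_{H^1}^2 = ∫_0^L u(x)^2 dx + ∫_0^L u'(x)^2 dx.
Compute u'(x) = 2*x - 3.
Then u(x)^2 = x**4 - 6*x**3 + 11*x**2 - 6*x + 1 and u'(x)^2 = 4*x**2 - 12*x + 9.
Integrate each monomial from 0 to 1 using ∫_0^1 c·x^n dx = c·1^(n+1)/(n+1):
  ∫_0^1 u(x)^2 dx = ∫_0^1 (x^4 - 6*x^3 + 11*x^2 - 6*x + 1) dx. Term by term:
    ∫_0^1 x^4 dx = 1/5;  ∫_0^1 -6*x^3 dx = -3/2;  ∫_0^1 11*x^2 dx = 11/3;
    ∫_0^1 -6*x dx = -3;  ∫_0^1 1 dx = 1.
  Sum: 1/5 − 3/2 + 11/3 − 3 + 1 = 11/30.
  ∫_0^1 u'(x)^2 dx = ∫_0^1 (4*x^2 - 12*x + 9) dx. Term by term:
    ∫_0^1 4*x^2 dx = 4/3;  ∫_0^1 -12*x dx = -6;  ∫_0^1 9 dx = 9.
  Sum: 4/3 − 6 + 9 = 13/3.
Adding: ||u||_{H^1}^2 = 11/30 + 13/3 = 47/10.


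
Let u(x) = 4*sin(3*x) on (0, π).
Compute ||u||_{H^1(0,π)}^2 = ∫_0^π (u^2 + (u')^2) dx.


||u||_{H^1(0,π)}^2 = 80*π

u'(x) = 12*cos(3*x).
Expand u² and (u')² and integrate term by term on (0, π), using: for integers n ≥ 1, ∫_0^π sin²(nx) dx = ∫_0^π cos²(nx) dx = π/2; for n ≠ n', ∫_0^π sin(nx)sin(n'x) dx = ∫_0^π cos(nx)cos(n'x) dx = 0; and by product-to-sum, ∫_0^π sin(nx)cos(n'x) dx = ½∫_0^π [sin((n+n')x) + sin((n−n')x)] dx, which is 0 when n+n' is even and 2n/(n²−n'²) when n+n' is odd (it need not vanish on (0, π)).
  u² squared terms: (4)²·∫sin(3x)² dx = 16·π/2 = 8*π.
  So ∫_0^π u² dx = 8*π.
  (u')² squared terms: (12)²·∫cos(3x)² dx = 144·π/2 = 72*π.
  So ∫_0^π (u')² dx = 72*π.
||u||_{H^1}^2 = (8*π) + (72*π) = 80*π.


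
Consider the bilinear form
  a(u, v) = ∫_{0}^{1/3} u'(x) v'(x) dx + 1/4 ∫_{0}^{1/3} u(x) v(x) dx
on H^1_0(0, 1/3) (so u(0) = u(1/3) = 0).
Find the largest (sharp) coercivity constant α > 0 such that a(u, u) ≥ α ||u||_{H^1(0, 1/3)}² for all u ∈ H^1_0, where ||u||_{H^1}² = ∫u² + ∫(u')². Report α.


α = (1 + 36*π^2)/(4*(1 + 9*π^2))

Coercivity of a(·,·) on H^1_0(0, 1/3) means a(u, u) ≥ α ||u||_{H^1}² for every u ∈ H^1_0.
The interval has length L = 1/3, and Poincaré/coercivity depend only on L. Here a(u, u) = ∫(u')² + (1/4)·∫u².
Here 0 < c = 1/4 < 1. The condition a(u,u) ≥ α||u||_{H^1}² reads (1−α)∫(u')² ≥ (α−c)∫u². Any admissible α is ≤ 1 (rapidly oscillating u have ∫u²/∫(u')² → 0), and α = 1 would force 0 ≥ (1−c)∫u², impossible since c < 1; so 1−α > 0. By the sharp Poincaré inequality on H^1_0 of an interval of length L, ∫(u')² ≥ (π/L)²∫u² with equality for the first sine mode sin(π(x−x₀)/L) (x₀ the left endpoint), so the inequality holds for all u iff (1−α)(π/L)² ≥ α − c, i.e. α ≤ ((π/L)² + c)/((π/L)² + 1) = (1 + c(L/π)²)/(1 + (L/π)²). With (π/L)² = 9*π^2 and c = 1/4, the largest admissible constant is α = ((π/L)² + c)/((π/L)² + 1).
Simplifying, α = (1 + 36*π^2)/(4*(1 + 9*π^2)).


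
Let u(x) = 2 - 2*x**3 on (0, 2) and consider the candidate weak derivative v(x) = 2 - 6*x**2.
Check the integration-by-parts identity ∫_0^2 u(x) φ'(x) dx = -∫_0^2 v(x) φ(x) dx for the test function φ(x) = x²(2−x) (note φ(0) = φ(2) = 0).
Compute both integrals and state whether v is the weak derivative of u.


LHS = 64/5, RHS = 152/15. No, v is not the weak derivative of u.

u(x) = 2 - 2*x**3, classical derivative u'(x) = -6*x**2.
φ(x) = x²(2−x), so φ'(x) = x*(4 - 3*x).
Note φ(0) = φ(2) = 0, so the boundary term u·φ vanishes.
LHS = ∫_0^2 u(x) φ'(x) dx = ∫_0^2 (6*x^5 - 8*x^4 - 6*x^2 + 8*x) dx. Term by term:
  ∫_0^2 6*x^5 dx = 64;  ∫_0^2 -8*x^4 dx = -256/5;  ∫_0^2 -6*x^2 dx = -16;
  ∫_0^2 8*x dx = 16.
Sum: 64 − 256/5 − 16 + 16 = 64/5.
So LHS = 64/5.
∫_0^2 v(x) φ(x) dx = ∫_0^2 (6*x^5 - 12*x^4 - 2*x^3 + 4*x^2) dx. Term by term:
  ∫_0^2 6*x^5 dx = 64;  ∫_0^2 -12*x^4 dx = -384/5;  ∫_0^2 -2*x^3 dx = -8;
  ∫_0^2 4*x^2 dx = 32/3.
Sum: 64 − 384/5 − 8 + 32/3 = -152/15.
So RHS = -∫_0^2 v(x) φ(x) dx = 152/15.
LHS − RHS = 8/3 ≠ 0, so the identity fails.
(For a valid weak derivative the identity must hold for EVERY test function, in particular this one. The failure shows v is NOT the weak derivative of u.)
Correct weak derivative would be u'(x) = -6*x**2.


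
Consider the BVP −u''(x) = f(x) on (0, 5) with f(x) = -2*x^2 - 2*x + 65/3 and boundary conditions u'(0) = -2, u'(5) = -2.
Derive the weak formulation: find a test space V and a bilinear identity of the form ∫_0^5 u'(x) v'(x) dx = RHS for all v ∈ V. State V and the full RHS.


V = H^1(0, 5) (v unrestricted at boundary; u is determined up to an additive constant); weak form: ∫_0^5 u'v' dx = ∫_0^5 (-2*x^2 - 2*x + 65/3) v dx − 2·v(5) + 2·v(0) for all v ∈ V.

Multiply both sides by a test function v and integrate from 0 to 5:
  ∫_0^5 −u''(x) v(x) dx = ∫_0^5 f(x) v(x) dx.
Integrate the LHS by parts once:
  ∫_0^5 −u'' v dx = −[u'(x) v(x)]_0^5 + ∫_0^5 u'(x) v'(x) dx.
Thus ∫_0^5 u'(x) v'(x) dx = ∫_0^5 f(x) v(x) dx + [u'(x) v(x)]_0^5.
Choose V so that boundary terms are either known or forced to vanish.
u has inhomogeneous Neumann u'(0) = -2, u'(5) = -2. [u' v]_0^5 = (-2)·v(5) − (-2)·v(0) = − 2·v(5) + 2·v(0). Take V = H^1(0, 5); boundary term becomes part of RHS.
Weak formulation: find u (satisfying any essential BC) such that ∫_0^5 u'(x) v'(x) dx = ∫_0^5 f v dx − 2·v(5) + 2·v(0) for all v ∈ V (Neumann data are natural BCs: they enter the RHS as boundary terms).
Substituting f(x) = -2*x^2 - 2*x + 65/3, the right-hand side is ∫_0^5 (-2*x^2 - 2*x + 65/3) v dx − 2·v(5) + 2·v(0).
Compatibility check (pure Neumann): taking v ≡ 1 ∈ V gives 0 = ∫_0^5 f dx + (-2) − (-2), i.e. ∫_0^5 f dx must equal u'(0) − u'(5) = 0. Indeed ∫_0^5 (-2*x^2 - 2*x + 65/3) dx = 0, so the data are compatible. The solution is then unique only up to an additive constant (fix it e.g. by requiring ∫_0^5 u dx = 0).


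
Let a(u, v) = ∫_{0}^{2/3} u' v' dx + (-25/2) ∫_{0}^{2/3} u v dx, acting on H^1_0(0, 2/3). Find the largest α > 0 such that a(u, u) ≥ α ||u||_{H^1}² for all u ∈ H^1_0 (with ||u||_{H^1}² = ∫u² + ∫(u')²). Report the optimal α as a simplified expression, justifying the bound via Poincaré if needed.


α = (-50 + 9*π^2)/(4 + 9*π^2)

Coercivity of a(·,·) on H^1_0(0, 2/3) means a(u, u) ≥ α ||u||_{H^1}² for every u ∈ H^1_0.
The interval has length L = 2/3, and Poincaré/coercivity depend only on L. Here a(u, u) = ∫(u')² + (-25/2)·∫u².
Here c = -25/2 < 0 with |c| < (π/L)² = 9*π^2/4, so coercivity still holds. The condition a(u,u) ≥ α||u||_{H^1}² reads (1−α)∫(u')² ≥ (α−c)∫u². Any admissible α is ≤ 1 (rapidly oscillating u have ∫u²/∫(u')² → 0), and α = 1 would force 0 ≥ (1−c)∫u², impossible since c < 1; so 1−α > 0. By the sharp Poincaré inequality on H^1_0 of an interval of length L, ∫(u')² ≥ (π/L)²∫u² with equality for the first sine mode sin(π(x−x₀)/L) (x₀ the left endpoint), so the inequality holds for all u iff (1−α)(π/L)² ≥ α − c, i.e. α ≤ ((π/L)² + c)/((π/L)² + 1) = (1 + c(L/π)²)/(1 + (L/π)²). (Direct route, valid since c ≤ 0: Poincaré gives c∫u² ≥ c(L/π)²∫(u')², so a(u,u) ≥ (1 + c(L/π)²)∫(u')², while ||u||_{H^1}² ≤ (1 + (L/π)²)∫(u')²; dividing yields the same α.) With (π/L)² = 9*π^2/4 and c = -25/2, the largest admissible constant is α = ((π/L)² + c)/((π/L)² + 1).
Simplifying, α = (-50 + 9*π^2)/(4 + 9*π^2).


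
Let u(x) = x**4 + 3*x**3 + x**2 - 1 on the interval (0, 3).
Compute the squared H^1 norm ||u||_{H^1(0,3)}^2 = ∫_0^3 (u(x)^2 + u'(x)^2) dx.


||u||_{H^1}^2 = 4244019/140

The H^1 norm (squared) on an interval (0, L) is
  ||u||_{H^1}^2 = ∫_0^L u(x)^2 dx + ∫_0^L u'(x)^2 dx.
Compute u'(x) = 4*x**3 + 9*x**2 + 2*x.
Then u(x)^2 = x**8 + 6*x**7 + 11*x**6 + 6*x**5 - x**4 - 6*x**3 - 2*x**2 + 1 and u'(x)^2 = 16*x**6 + 72*x**5 + 97*x**4 + 36*x**3 + 4*x**2.
Integrate each monomial from 0 to 3 using ∫_0^3 c·x^n dx = c·3^(n+1)/(n+1):
  ∫_0^3 u(x)^2 dx = ∫_0^3 (x^8 + 6*x^7 + 11*x^6 + 6*x^5 - x^4 - 6*x^3 - 2*x^2 + 1) dx. Term by term:
    ∫_0^3 x^8 dx = 2187;  ∫_0^3 6*x^7 dx = 19683/4;  ∫_0^3 11*x^6 dx = 24057/7;
    ∫_0^3 6*x^5 dx = 729;  ∫_0^3 -x^4 dx = -243/5;  ∫_0^3 -6*x^3 dx = -243/2;
    ∫_0^3 -2*x^2 dx = -18;  ∫_0^3 1 dx = 3.
  Sum: 2187 + 19683/4 + 24057/7 + 729 − 243/5 − 243/2 − 18 + 3 = 1552371/140.
  ∫_0^3 u'(x)^2 dx = ∫_0^3 (16*x^6 + 72*x^5 + 97*x^4 + 36*x^3 + 4*x^2) dx. Term by term:
    ∫_0^3 16*x^6 dx = 34992/7;  ∫_0^3 72*x^5 dx = 8748;  ∫_0^3 97*x^4 dx = 23571/5;
    ∫_0^3 36*x^3 dx = 729;  ∫_0^3 4*x^2 dx = 36.
  Sum: 34992/7 + 8748 + 23571/5 + 729 + 36 = 672912/35.
Adding: ||u||_{H^1}^2 = 1552371/140 + 672912/35 = 4244019/140.


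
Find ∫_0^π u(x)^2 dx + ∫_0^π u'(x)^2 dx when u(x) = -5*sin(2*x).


||u||_{H^1(0,π)}^2 = 125*π/2

u'(x) = -10*cos(2*x).
Expand u² and (u')² and integrate term by term on (0, π), using: for integers n ≥ 1, ∫_0^π sin²(nx) dx = ∫_0^π cos²(nx) dx = π/2; for n ≠ n', ∫_0^π sin(nx)sin(n'x) dx = ∫_0^π cos(nx)cos(n'x) dx = 0; and by product-to-sum, ∫_0^π sin(nx)cos(n'x) dx = ½∫_0^π [sin((n+n')x) + sin((n−n')x)] dx, which is 0 when n+n' is even and 2n/(n²−n'²) when n+n' is odd (it need not vanish on (0, π)).
  u² squared terms: (-5)²·∫sin(2x)² dx = 25·π/2 = 25*π/2.
  So ∫_0^π u² dx = 25*π/2.
  (u')² squared terms: (-10)²·∫cos(2x)² dx = 100·π/2 = 50*π.
  So ∫_0^π (u')² dx = 50*π.
||u||_{H^1}^2 = (25*π/2) + (50*π) = 125*π/2.


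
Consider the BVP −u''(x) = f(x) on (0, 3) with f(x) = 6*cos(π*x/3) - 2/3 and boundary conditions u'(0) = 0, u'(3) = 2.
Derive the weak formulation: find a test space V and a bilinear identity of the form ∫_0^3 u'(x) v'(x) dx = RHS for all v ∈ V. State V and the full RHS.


V = H^1(0, 3) (v unrestricted at boundary; u is determined up to an additive constant); weak form: ∫_0^3 u'v' dx = ∫_0^3 (6*cos(π*x/3) - 2/3) v dx + 2·v(3) for all v ∈ V.

Multiply both sides by a test function v and integrate from 0 to 3:
  ∫_0^3 −u''(x) v(x) dx = ∫_0^3 f(x) v(x) dx.
Integrate the LHS by parts once:
  ∫_0^3 −u'' v dx = −[u'(x) v(x)]_0^3 + ∫_0^3 u'(x) v'(x) dx.
Thus ∫_0^3 u'(x) v'(x) dx = ∫_0^3 f(x) v(x) dx + [u'(x) v(x)]_0^3.
Choose V so that boundary terms are either known or forced to vanish.
u has inhomogeneous Neumann u'(0) = 0, u'(3) = 2. [u' v]_0^3 = (2)·v(3) − (0)·v(0) = 2·v(3). Take V = H^1(0, 3); boundary term becomes part of RHS.
Weak formulation: find u (satisfying any essential BC) such that ∫_0^3 u'(x) v'(x) dx = ∫_0^3 f v dx + 2·v(3) for all v ∈ V (Neumann data are natural BCs: they enter the RHS as boundary terms).
Substituting f(x) = 6*cos(π*x/3) - 2/3, the right-hand side is ∫_0^3 (6*cos(π*x/3) - 2/3) v dx + 2·v(3).
Compatibility check (pure Neumann): taking v ≡ 1 ∈ V gives 0 = ∫_0^3 f dx + (2) − (0), i.e. ∫_0^3 f dx must equal u'(0) − u'(3) = -2. Indeed ∫_0^3 (6*cos(π*x/3) - 2/3) dx = -2, so the data are compatible. The solution is then unique only up to an additive constant (fix it e.g. by requiring ∫_0^3 u dx = 0).


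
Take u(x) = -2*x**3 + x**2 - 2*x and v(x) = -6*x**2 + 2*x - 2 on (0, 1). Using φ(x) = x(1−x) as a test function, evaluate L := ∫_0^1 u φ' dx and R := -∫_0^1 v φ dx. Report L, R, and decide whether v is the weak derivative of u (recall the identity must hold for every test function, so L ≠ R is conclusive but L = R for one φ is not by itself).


LHS = 7/15, RHS = 7/15. Yes, v = u' weakly.

u(x) = -2*x**3 + x**2 - 2*x, classical derivative u'(x) = -6*x**2 + 2*x - 2.
φ(x) = x(1−x), so φ'(x) = 1 - 2*x.
Note φ(0) = φ(1) = 0, so the boundary term u·φ vanishes.
LHS = ∫_0^1 u(x) φ'(x) dx = ∫_0^1 (4*x^4 - 4*x^3 + 5*x^2 - 2*x) dx. Term by term:
  ∫_0^1 4*x^4 dx = 4/5;  ∫_0^1 -4*x^3 dx = -1;  ∫_0^1 5*x^2 dx = 5/3;
  ∫_0^1 -2*x dx = -1.
Sum: 4/5 − 1 + 5/3 − 1 = 7/15.
So LHS = 7/15.
∫_0^1 v(x) φ(x) dx = ∫_0^1 (6*x^4 - 8*x^3 + 4*x^2 - 2*x) dx. Term by term:
  ∫_0^1 6*x^4 dx = 6/5;  ∫_0^1 -8*x^3 dx = -2;  ∫_0^1 4*x^2 dx = 4/3;
  ∫_0^1 -2*x dx = -1.
Sum: 6/5 − 2 + 4/3 − 1 = -7/15.
So RHS = -∫_0^1 v(x) φ(x) dx = 7/15.
LHS = RHS, so the identity holds for this test φ.
Moreover u is smooth here and v(x) = u'(x) = -6*x**2 + 2*x - 2 pointwise, so the identity holds for every test function. Hence v is the weak derivative of u.


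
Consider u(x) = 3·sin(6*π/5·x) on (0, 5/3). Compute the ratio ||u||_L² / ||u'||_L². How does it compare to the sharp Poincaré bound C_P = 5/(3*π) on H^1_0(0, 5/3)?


||u||_L² / ||u'||_L² = 5/(6*π) < C_P = 5/(3*π).

u(x) = 3·sin(6*π/5·x), so u'(x) = 18*π*cos(6*π*x/5)/5.
Writing u(x) = A·sin(kπx/L) with A = 3 and k = 2, use ∫_0^L sin²(kπx/L) dx = L/2 and ∫_0^L cos²(kπx/L) dx = L/2.
u² = 9·sin²(6*π/5·x) and (u')² = 324*π^2/25·cos²(6*π/5·x), and each of sin², cos² integrates to L/2 = 5/6 over (0, 5/3).
∫_0^5/3 u² dx = 15/2, so ||u||_L² = sqrt(30)/2.
∫_0^5/3 (u')² dx = 54*π^2/5, so ||u'||_L² = 3*sqrt(30)*π/5.
Ratio ||u||_L² / ||u'||_L² = 5/(6*π).
Sharp Poincaré constant on H^1_0(0, 5/3) is C_P = L/π = 5/(3*π), achieved by sin(3*π/5·x).
This is the k = 2 harmonic; the ratio L/(kπ) is strictly less than C_P = L/π, consistent with the sharp inequality ||u||_L² ≤ C_P ||u'||_L².


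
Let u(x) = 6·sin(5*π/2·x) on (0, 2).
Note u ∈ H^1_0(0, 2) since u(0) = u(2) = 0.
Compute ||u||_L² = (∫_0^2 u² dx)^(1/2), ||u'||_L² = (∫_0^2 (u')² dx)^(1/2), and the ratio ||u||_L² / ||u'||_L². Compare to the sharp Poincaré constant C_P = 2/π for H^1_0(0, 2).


||u||_L² / ||u'||_L² = 2/(5*π) < C_P = 2/π.

u(x) = 6·sin(5*π/2·x), so u'(x) = 15*π*cos(5*π*x/2).
Writing u(x) = A·sin(kπx/L) with A = 6 and k = 5, use ∫_0^L sin²(kπx/L) dx = L/2 and ∫_0^L cos²(kπx/L) dx = L/2.
u² = 36·sin²(5*π/2·x) and (u')² = 225*π^2·cos²(5*π/2·x), and each of sin², cos² integrates to L/2 = 1 over (0, 2).
∫_0^2 u² dx = 36, so ||u||_L² = 6.
∫_0^2 (u')² dx = 225*π^2, so ||u'||_L² = 15*π.
Ratio ||u||_L² / ||u'||_L² = 2/(5*π).
Sharp Poincaré constant on H^1_0(0, 2) is C_P = L/π = 2/π, achieved by sin(π/2·x).
This is the k = 5 harmonic; the ratio L/(kπ) is strictly less than C_P = L/π, consistent with the sharp inequality ||u||_L² ≤ C_P ||u'||_L².


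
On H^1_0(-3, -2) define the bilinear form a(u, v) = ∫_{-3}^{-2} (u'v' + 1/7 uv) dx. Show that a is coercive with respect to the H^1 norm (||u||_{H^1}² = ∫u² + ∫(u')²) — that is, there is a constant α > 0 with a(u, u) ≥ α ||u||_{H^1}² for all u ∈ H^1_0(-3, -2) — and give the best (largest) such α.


α = (1/7 + π^2)/(1 + π^2)

Coercivity of a(·,·) on H^1_0(-3, -2) means a(u, u) ≥ α ||u||_{H^1}² for every u ∈ H^1_0.
The interval has length L = 1, and Poincaré/coercivity depend only on L. Here a(u, u) = ∫(u')² + (1/7)·∫u².
Here 0 < c = 1/7 < 1. The condition a(u,u) ≥ α||u||_{H^1}² reads (1−α)∫(u')² ≥ (α−c)∫u². Any admissible α is ≤ 1 (rapidly oscillating u have ∫u²/∫(u')² → 0), and α = 1 would force 0 ≥ (1−c)∫u², impossible since c < 1; so 1−α > 0. By the sharp Poincaré inequality on H^1_0 of an interval of length L, ∫(u')² ≥ (π/L)²∫u² with equality for the first sine mode sin(π(x−x₀)/L) (x₀ the left endpoint), so the inequality holds for all u iff (1−α)(π/L)² ≥ α − c, i.e. α ≤ ((π/L)² + c)/((π/L)² + 1) = (1 + c(L/π)²)/(1 + (L/π)²). With (π/L)² = π^2 and c = 1/7, the largest admissible constant is α = ((π/L)² + c)/((π/L)² + 1).
Simplifying, α = (1/7 + π^2)/(1 + π^2).


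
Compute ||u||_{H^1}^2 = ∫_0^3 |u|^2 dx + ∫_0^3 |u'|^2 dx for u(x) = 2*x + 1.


||u||_{H^1}^2 = 69

The H^1 norm (squared) on an interval (0, L) is
  ||u||_{H^1}^2 = ∫_0^L u(x)^2 dx + ∫_0^L u'(x)^2 dx.
Compute u'(x) = 2.
Then u(x)^2 = 4*x**2 + 4*x + 1 and u'(x)^2 = 4.
Integrate each monomial from 0 to 3 using ∫_0^3 c·x^n dx = c·3^(n+1)/(n+1):
  ∫_0^3 u(x)^2 dx = ∫_0^3 (4*x^2 + 4*x + 1) dx. Term by term:
    ∫_0^3 4*x^2 dx = 36;  ∫_0^3 4*x dx = 18;  ∫_0^3 1 dx = 3.
  Sum: 36 + 18 + 3 = 57.
  ∫_0^3 u'(x)^2 dx = ∫_0^3 (4) dx. Term by term:
    ∫_0^3 4 dx = 12.
Adding: ||u||_{H^1}^2 = 57 + 12 = 69.


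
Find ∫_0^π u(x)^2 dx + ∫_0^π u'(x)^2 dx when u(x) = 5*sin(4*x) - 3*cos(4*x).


||u||_{H^1(0,π)}^2 = 289*π

u'(x) = 12*sin(4*x) + 20*cos(4*x).
Expand u² and (u')² and integrate term by term on (0, π), using: for integers n ≥ 1, ∫_0^π sin²(nx) dx = ∫_0^π cos²(nx) dx = π/2; for n ≠ n', ∫_0^π sin(nx)sin(n'x) dx = ∫_0^π cos(nx)cos(n'x) dx = 0; and by product-to-sum, ∫_0^π sin(nx)cos(n'x) dx = ½∫_0^π [sin((n+n')x) + sin((n−n')x)] dx, which is 0 when n+n' is even and 2n/(n²−n'²) when n+n' is odd (it need not vanish on (0, π)).
  u² squared terms: (-3)²·∫cos(4x)² dx = 9·π/2 = 9*π/2;  (5)²·∫sin(4x)² dx = 25·π/2 = 25*π/2.
  u² cross terms: 2·(-3)·(5)·∫cos(4x)·sin(4x) dx = -30·(0) = 0.
  So ∫_0^π u² dx = 9*π/2 + 25*π/2 + 0 = 17*π.
  (u')² squared terms: (12)²·∫sin(4x)² dx = 144·π/2 = 72*π;  (20)²·∫cos(4x)² dx = 400·π/2 = 200*π.
  (u')² cross terms: 2·(12)·(20)·∫sin(4x)·cos(4x) dx = 480·(0) = 0.
  So ∫_0^π (u')² dx = 72*π + 200*π + 0 = 272*π.
||u||_{H^1}^2 = (17*π) + (272*π) = 289*π.


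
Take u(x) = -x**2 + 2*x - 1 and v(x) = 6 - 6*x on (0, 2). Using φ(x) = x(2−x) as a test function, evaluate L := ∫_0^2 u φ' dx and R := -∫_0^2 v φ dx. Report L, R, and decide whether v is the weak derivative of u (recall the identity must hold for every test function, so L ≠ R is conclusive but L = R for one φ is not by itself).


LHS = 0, RHS = 0. No, v is not the weak derivative of u.

u(x) = -x**2 + 2*x - 1, classical derivative u'(x) = 2 - 2*x.
φ(x) = x(2−x), so φ'(x) = 2 - 2*x.
Note φ(0) = φ(2) = 0, so the boundary term u·φ vanishes.
LHS = ∫_0^2 u(x) φ'(x) dx = ∫_0^2 (2*x^3 - 6*x^2 + 6*x - 2) dx. Term by term:
  ∫_0^2 2*x^3 dx = 8;  ∫_0^2 -6*x^2 dx = -16;  ∫_0^2 6*x dx = 12;
  ∫_0^2 -2 dx = -4.
Sum: 8 − 16 + 12 − 4 = 0.
So LHS = 0.
∫_0^2 v(x) φ(x) dx = ∫_0^2 (6*x^3 - 18*x^2 + 12*x) dx. Term by term:
  ∫_0^2 6*x^3 dx = 24;  ∫_0^2 -18*x^2 dx = -48;  ∫_0^2 12*x dx = 24.
Sum: 24 − 48 + 24 = 0.
So RHS = -∫_0^2 v(x) φ(x) dx = 0.
LHS = RHS, so the identity holds for this particular φ. But this is necessary, not sufficient: a weak derivative must satisfy the identity for EVERY test function in C_c^∞(0, 2).
Here u is smooth, so its weak derivative equals its classical derivative u'(x) = 2 - 2*x. Since v(x) = 6 - 6*x ≠ u'(x), v is NOT the weak derivative of u — the agreement for this single φ is a coincidence (the difference v − u' happens to be L²-orthogonal to this φ).


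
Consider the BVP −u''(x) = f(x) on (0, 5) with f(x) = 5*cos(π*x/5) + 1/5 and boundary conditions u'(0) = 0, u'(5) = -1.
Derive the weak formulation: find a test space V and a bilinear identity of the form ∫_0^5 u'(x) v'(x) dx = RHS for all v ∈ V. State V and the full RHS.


V = H^1(0, 5) (v unrestricted at boundary; u is determined up to an additive constant); weak form: ∫_0^5 u'v' dx = ∫_0^5 (5*cos(π*x/5) + 1/5) v dx − v(5) for all v ∈ V.

Multiply both sides by a test function v and integrate from 0 to 5:
  ∫_0^5 −u''(x) v(x) dx = ∫_0^5 f(x) v(x) dx.
Integrate the LHS by parts once:
  ∫_0^5 −u'' v dx = −[u'(x) v(x)]_0^5 + ∫_0^5 u'(x) v'(x) dx.
Thus ∫_0^5 u'(x) v'(x) dx = ∫_0^5 f(x) v(x) dx + [u'(x) v(x)]_0^5.
Choose V so that boundary terms are either known or forced to vanish.
u has inhomogeneous Neumann u'(0) = 0, u'(5) = -1. [u' v]_0^5 = (-1)·v(5) − (0)·v(0) = − v(5). Take V = H^1(0, 5); boundary term becomes part of RHS.
Weak formulation: find u (satisfying any essential BC) such that ∫_0^5 u'(x) v'(x) dx = ∫_0^5 f v dx − v(5) for all v ∈ V (Neumann data are natural BCs: they enter the RHS as boundary terms).
Substituting f(x) = 5*cos(π*x/5) + 1/5, the right-hand side is ∫_0^5 (5*cos(π*x/5) + 1/5) v dx − v(5).
Compatibility check (pure Neumann): taking v ≡ 1 ∈ V gives 0 = ∫_0^5 f dx + (-1) − (0), i.e. ∫_0^5 f dx must equal u'(0) − u'(5) = 1. Indeed ∫_0^5 (5*cos(π*x/5) + 1/5) dx = 1, so the data are compatible. The solution is then unique only up to an additive constant (fix it e.g. by requiring ∫_0^5 u dx = 0).


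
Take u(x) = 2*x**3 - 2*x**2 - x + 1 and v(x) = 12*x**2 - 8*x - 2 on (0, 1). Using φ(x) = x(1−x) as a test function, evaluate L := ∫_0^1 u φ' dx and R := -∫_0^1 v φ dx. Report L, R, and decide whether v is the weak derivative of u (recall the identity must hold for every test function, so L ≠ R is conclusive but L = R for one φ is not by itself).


LHS = 1/5, RHS = 2/5. No, v is not the weak derivative of u.

u(x) = 2*x**3 - 2*x**2 - x + 1, classical derivative u'(x) = 6*x**2 - 4*x - 1.
φ(x) = x(1−x), so φ'(x) = 1 - 2*x.
Note φ(0) = φ(1) = 0, so the boundary term u·φ vanishes.
LHS = ∫_0^1 u(x) φ'(x) dx = ∫_0^1 (-4*x^4 + 6*x^3 - 3*x + 1) dx. Term by term:
  ∫_0^1 -4*x^4 dx = -4/5;  ∫_0^1 6*x^3 dx = 3/2;  ∫_0^1 -3*x dx = -3/2;
  ∫_0^1 1 dx = 1.
Sum: -4/5 + 3/2 − 3/2 + 1 = 1/5.
So LHS = 1/5.
∫_0^1 v(x) φ(x) dx = ∫_0^1 (-12*x^4 + 20*x^3 - 6*x^2 - 2*x) dx. Term by term:
  ∫_0^1 -12*x^4 dx = -12/5;  ∫_0^1 20*x^3 dx = 5;  ∫_0^1 -6*x^2 dx = -2;
  ∫_0^1 -2*x dx = -1.
Sum: -12/5 + 5 − 2 − 1 = -2/5.
So RHS = -∫_0^1 v(x) φ(x) dx = 2/5.
LHS − RHS = -1/5 ≠ 0, so the identity fails.
(For a valid weak derivative the identity must hold for EVERY test function, in particular this one. The failure shows v is NOT the weak derivative of u.)
Correct weak derivative would be u'(x) = 6*x**2 - 4*x - 1.


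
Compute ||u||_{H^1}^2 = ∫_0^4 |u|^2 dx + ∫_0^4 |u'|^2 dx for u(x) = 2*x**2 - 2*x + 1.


||u||_{H^1}^2 = 3396/5

The H^1 norm (squared) on an interval (0, L) is
  ||u||_{H^1}^2 = ∫_0^L u(x)^2 dx + ∫_0^L u'(x)^2 dx.
Compute u'(x) = 4*x - 2.
Then u(x)^2 = 4*x**4 - 8*x**3 + 8*x**2 - 4*x + 1 and u'(x)^2 = 16*x**2 - 16*x + 4.
Integrate each monomial from 0 to 4 using ∫_0^4 c·x^n dx = c·4^(n+1)/(n+1):
  ∫_0^4 u(x)^2 dx = ∫_0^4 (4*x^4 - 8*x^3 + 8*x^2 - 4*x + 1) dx. Term by term:
    ∫_0^4 4*x^4 dx = 4096/5;  ∫_0^4 -8*x^3 dx = -512;  ∫_0^4 8*x^2 dx = 512/3;
    ∫_0^4 -4*x dx = -32;  ∫_0^4 1 dx = 4.
  Sum: 4096/5 − 512 + 512/3 − 32 + 4 = 6748/15.
  ∫_0^4 u'(x)^2 dx = ∫_0^4 (16*x^2 - 16*x + 4) dx. Term by term:
    ∫_0^4 16*x^2 dx = 1024/3;  ∫_0^4 -16*x dx = -128;  ∫_0^4 4 dx = 16.
  Sum: 1024/3 − 128 + 16 = 688/3.
Adding: ||u||_{H^1}^2 = 6748/15 + 688/3 = 3396/5.


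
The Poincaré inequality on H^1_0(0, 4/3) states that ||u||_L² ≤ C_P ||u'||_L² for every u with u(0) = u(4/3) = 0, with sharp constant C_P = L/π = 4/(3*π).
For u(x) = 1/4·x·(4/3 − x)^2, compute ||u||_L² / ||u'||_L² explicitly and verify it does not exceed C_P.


||u||_L² / ||u'||_L² = 2*sqrt(14)/21 < C_P = 4/(3*π).

u(x) = 1/4·x·(4/3 − x)^2, so u'(x) = (3*x - 4)*(9*x - 4)/36.
u(x) = 1/4·x·(4/3 − x)^2 vanishes at x = 0 and x = 4/3, so u ∈ H^1_0(0, 4/3). Differentiate via the product rule and integrate the resulting polynomials term by term.
  ∫_0^4/3 u² dx = ∫_0^4/3 (x^6/16 - x^5/3 + 2*x^4/3 - 16*x^3/27 + 16*x^2/81) dx. Term by term:
    ∫_0^4/3 x^6/16 dx = 1024/15309;  ∫_0^4/3 -x^5/3 dx = -2048/6561;  ∫_0^4/3 2*x^4/3 dx = 2048/3645;
    ∫_0^4/3 -16*x^3/27 dx = -1024/2187;  ∫_0^4/3 16*x^2/81 dx = 1024/6561.
  Sum: 1024/15309 − 2048/6561 + 2048/3645 − 1024/2187 + 1024/6561 = 1024/229635.
  ∫_0^4/3 (u')² dx = ∫_0^4/3 (9*x^4/16 - 2*x^3 + 22*x^2/9 - 32*x/27 + 16/81) dx. Term by term:
    ∫_0^4/3 9*x^4/16 dx = 64/135;  ∫_0^4/3 -2*x^3 dx = -128/81;  ∫_0^4/3 22*x^2/9 dx = 1408/729;
    ∫_0^4/3 -32*x/27 dx = -256/243;  ∫_0^4/3 16/81 dx = 64/243.
  Sum: 64/135 − 128/81 + 1408/729 − 256/243 + 64/243 = 128/3645.
∫_0^4/3 u² dx = 1024/229635, so ||u||_L² = 32*sqrt(35)/2835.
∫_0^4/3 (u')² dx = 128/3645, so ||u'||_L² = 8*sqrt(10)/135.
Ratio ||u||_L² / ||u'||_L² = 2*sqrt(14)/21.
Sharp Poincaré constant on H^1_0(0, 4/3) is C_P = L/π = 4/(3*π), achieved by sin(3*π/4·x).
A polynomial bump cannot attain the sharp Poincaré constant (only the first sine eigenfunction does), so the ratio is strictly less than C_P, consistent with ||u||_L² ≤ C_P ||u'||_L².
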